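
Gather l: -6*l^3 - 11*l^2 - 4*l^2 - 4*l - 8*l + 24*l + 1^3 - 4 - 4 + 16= -6*l^3 - 15*l^2 + 12*l + 9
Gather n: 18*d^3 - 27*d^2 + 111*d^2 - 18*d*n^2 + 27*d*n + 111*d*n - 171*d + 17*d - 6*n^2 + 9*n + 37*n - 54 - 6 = 18*d^3 + 84*d^2 - 154*d + n^2*(-18*d - 6) + n*(138*d + 46) - 60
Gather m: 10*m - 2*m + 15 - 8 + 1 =8*m + 8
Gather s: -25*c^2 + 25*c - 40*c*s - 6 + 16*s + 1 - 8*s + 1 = -25*c^2 + 25*c + s*(8 - 40*c) - 4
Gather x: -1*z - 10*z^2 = -10*z^2 - z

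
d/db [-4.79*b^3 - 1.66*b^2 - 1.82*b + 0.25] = -14.37*b^2 - 3.32*b - 1.82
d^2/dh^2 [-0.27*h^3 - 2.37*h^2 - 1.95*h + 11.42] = -1.62*h - 4.74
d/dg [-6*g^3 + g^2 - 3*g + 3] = -18*g^2 + 2*g - 3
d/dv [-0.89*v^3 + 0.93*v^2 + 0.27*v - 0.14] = -2.67*v^2 + 1.86*v + 0.27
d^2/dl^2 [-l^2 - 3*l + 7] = -2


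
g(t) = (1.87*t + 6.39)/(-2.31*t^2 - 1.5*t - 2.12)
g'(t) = (1.87*t + 6.39)*(4.62*t + 1.5)/(-2.31*t^2 - 1.5*t - 2.12)^2 + 1.87/(-2.31*t^2 - 1.5*t - 2.12) = (4.3197*t^2 + 29.5218*t + 5.6206)/(5.3361*t^4 + 6.93*t^3 + 12.0444*t^2 + 6.36*t + 4.4944)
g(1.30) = -1.11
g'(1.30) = 0.81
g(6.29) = -0.18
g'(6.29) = 0.03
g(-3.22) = -0.02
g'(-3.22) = -0.10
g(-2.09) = -0.27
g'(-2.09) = -0.45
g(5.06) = -0.23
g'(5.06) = 0.06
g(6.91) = -0.16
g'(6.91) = 0.03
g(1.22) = -1.17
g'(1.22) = 0.88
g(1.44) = -1.00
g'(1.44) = 0.69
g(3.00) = -0.44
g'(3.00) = 0.18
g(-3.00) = -0.04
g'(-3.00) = -0.13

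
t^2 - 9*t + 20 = (t - 5)*(t - 4)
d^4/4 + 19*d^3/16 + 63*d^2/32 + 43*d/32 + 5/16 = (d/4 + 1/4)*(d + 1/2)*(d + 5/4)*(d + 2)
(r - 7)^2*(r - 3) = r^3 - 17*r^2 + 91*r - 147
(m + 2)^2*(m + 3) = m^3 + 7*m^2 + 16*m + 12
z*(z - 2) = z^2 - 2*z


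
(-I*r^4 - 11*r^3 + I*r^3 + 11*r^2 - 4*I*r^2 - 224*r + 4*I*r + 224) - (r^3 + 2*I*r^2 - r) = -I*r^4 - 12*r^3 + I*r^3 + 11*r^2 - 6*I*r^2 - 223*r + 4*I*r + 224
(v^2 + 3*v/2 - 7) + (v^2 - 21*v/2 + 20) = 2*v^2 - 9*v + 13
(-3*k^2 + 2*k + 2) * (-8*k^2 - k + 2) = 24*k^4 - 13*k^3 - 24*k^2 + 2*k + 4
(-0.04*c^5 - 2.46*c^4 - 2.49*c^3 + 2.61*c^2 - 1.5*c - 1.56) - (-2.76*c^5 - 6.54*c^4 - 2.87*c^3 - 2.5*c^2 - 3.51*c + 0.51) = 2.72*c^5 + 4.08*c^4 + 0.38*c^3 + 5.11*c^2 + 2.01*c - 2.07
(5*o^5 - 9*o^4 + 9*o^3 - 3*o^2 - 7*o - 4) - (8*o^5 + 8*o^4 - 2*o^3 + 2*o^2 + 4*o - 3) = -3*o^5 - 17*o^4 + 11*o^3 - 5*o^2 - 11*o - 1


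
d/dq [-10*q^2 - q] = -20*q - 1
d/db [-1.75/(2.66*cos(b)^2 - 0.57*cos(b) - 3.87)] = (0.9975 - 9.31*cos(b))*sin(b)/(-2.66*cos(b)^2 + 0.57*cos(b) + 3.87)^2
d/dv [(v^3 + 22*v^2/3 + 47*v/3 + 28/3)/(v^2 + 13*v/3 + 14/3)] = (v^2 + 4*v + 6)/(v^2 + 4*v + 4)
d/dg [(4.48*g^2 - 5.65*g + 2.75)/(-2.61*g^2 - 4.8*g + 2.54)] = (-36.2505*g^2 + 37.1134*g - 1.151)/(6.8121*g^4 + 25.056*g^3 + 9.7812*g^2 - 24.384*g + 6.4516)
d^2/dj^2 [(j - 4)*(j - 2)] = 2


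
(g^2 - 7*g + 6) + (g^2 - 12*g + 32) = 2*g^2 - 19*g + 38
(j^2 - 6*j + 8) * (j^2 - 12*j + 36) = j^4 - 18*j^3 + 116*j^2 - 312*j + 288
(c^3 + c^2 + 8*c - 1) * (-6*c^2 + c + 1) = -6*c^5 - 5*c^4 - 46*c^3 + 15*c^2 + 7*c - 1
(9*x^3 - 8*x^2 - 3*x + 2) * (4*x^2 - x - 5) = 36*x^5 - 41*x^4 - 49*x^3 + 51*x^2 + 13*x - 10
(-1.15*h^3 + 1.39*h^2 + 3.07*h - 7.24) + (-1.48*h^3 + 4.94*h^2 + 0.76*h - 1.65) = -2.63*h^3 + 6.33*h^2 + 3.83*h - 8.89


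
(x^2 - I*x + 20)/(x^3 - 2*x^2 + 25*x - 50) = (x + 4*I)/(x^2 + x*(-2 + 5*I) - 10*I)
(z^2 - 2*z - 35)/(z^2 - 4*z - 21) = (z + 5)/(z + 3)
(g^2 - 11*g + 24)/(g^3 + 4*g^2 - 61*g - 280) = (g - 3)/(g^2 + 12*g + 35)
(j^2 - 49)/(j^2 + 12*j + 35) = (j - 7)/(j + 5)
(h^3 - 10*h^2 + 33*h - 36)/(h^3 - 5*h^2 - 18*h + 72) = (h^2 - 7*h + 12)/(h^2 - 2*h - 24)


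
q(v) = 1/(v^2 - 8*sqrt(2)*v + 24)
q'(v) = (-2*v + 8*sqrt(2))/(v^2 - 8*sqrt(2)*v + 24)^2 = 2*(-v + 4*sqrt(2))/(v^2 - 8*sqrt(2)*v + 24)^2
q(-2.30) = 0.02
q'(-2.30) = 0.01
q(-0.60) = 0.03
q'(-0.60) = 0.01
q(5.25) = -0.13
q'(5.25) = 0.01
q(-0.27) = 0.04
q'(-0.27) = 0.02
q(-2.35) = 0.02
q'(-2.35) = 0.01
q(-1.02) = 0.03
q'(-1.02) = 0.01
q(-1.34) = 0.02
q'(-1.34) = 0.01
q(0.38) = 0.05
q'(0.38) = 0.03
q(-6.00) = 0.01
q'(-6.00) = 0.00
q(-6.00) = 0.01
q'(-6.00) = 0.00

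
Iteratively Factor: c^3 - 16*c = (c + 4)*(c^2 - 4*c) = c*(c + 4)*(c - 4)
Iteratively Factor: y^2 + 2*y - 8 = (y - 2)*(y + 4)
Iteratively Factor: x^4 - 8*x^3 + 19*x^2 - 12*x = (x)*(x^3 - 8*x^2 + 19*x - 12) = x*(x - 3)*(x^2 - 5*x + 4) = x*(x - 3)*(x - 1)*(x - 4)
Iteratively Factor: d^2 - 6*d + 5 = (d - 1)*(d - 5)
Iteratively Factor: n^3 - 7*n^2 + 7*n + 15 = (n + 1)*(n^2 - 8*n + 15) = (n - 3)*(n + 1)*(n - 5)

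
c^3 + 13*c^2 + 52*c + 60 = (c + 2)*(c + 5)*(c + 6)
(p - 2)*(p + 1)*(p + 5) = p^3 + 4*p^2 - 7*p - 10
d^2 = d^2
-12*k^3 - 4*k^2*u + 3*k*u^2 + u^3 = (-2*k + u)*(2*k + u)*(3*k + u)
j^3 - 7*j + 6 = (j - 2)*(j - 1)*(j + 3)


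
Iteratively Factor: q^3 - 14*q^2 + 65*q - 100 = (q - 4)*(q^2 - 10*q + 25) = (q - 5)*(q - 4)*(q - 5)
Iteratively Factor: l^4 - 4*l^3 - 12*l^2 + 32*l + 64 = (l + 2)*(l^3 - 6*l^2 + 32) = (l - 4)*(l + 2)*(l^2 - 2*l - 8) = (l - 4)^2*(l + 2)*(l + 2)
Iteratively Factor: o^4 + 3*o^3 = (o)*(o^3 + 3*o^2) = o^2*(o^2 + 3*o) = o^3*(o + 3)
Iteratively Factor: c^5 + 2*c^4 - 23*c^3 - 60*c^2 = (c + 4)*(c^4 - 2*c^3 - 15*c^2) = c*(c + 4)*(c^3 - 2*c^2 - 15*c) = c*(c - 5)*(c + 4)*(c^2 + 3*c) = c^2*(c - 5)*(c + 4)*(c + 3)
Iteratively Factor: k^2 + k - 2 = (k + 2)*(k - 1)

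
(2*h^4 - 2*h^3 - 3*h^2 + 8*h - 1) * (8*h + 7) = 16*h^5 - 2*h^4 - 38*h^3 + 43*h^2 + 48*h - 7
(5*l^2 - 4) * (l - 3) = 5*l^3 - 15*l^2 - 4*l + 12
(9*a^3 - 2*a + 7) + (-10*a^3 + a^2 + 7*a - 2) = -a^3 + a^2 + 5*a + 5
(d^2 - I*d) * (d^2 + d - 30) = d^4 + d^3 - I*d^3 - 30*d^2 - I*d^2 + 30*I*d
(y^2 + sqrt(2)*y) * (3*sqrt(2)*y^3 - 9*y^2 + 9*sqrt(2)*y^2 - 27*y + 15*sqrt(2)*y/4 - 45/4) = 3*sqrt(2)*y^5 - 3*y^4 + 9*sqrt(2)*y^4 - 9*y^3 - 21*sqrt(2)*y^3/4 - 27*sqrt(2)*y^2 - 15*y^2/4 - 45*sqrt(2)*y/4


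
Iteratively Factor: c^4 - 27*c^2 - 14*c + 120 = (c + 4)*(c^3 - 4*c^2 - 11*c + 30) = (c - 5)*(c + 4)*(c^2 + c - 6) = (c - 5)*(c - 2)*(c + 4)*(c + 3)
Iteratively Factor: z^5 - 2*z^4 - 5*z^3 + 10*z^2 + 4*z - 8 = (z - 2)*(z^4 - 5*z^2 + 4) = (z - 2)*(z + 2)*(z^3 - 2*z^2 - z + 2) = (z - 2)*(z - 1)*(z + 2)*(z^2 - z - 2) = (z - 2)*(z - 1)*(z + 1)*(z + 2)*(z - 2)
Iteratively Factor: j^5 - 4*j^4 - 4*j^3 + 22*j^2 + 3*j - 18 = (j + 2)*(j^4 - 6*j^3 + 8*j^2 + 6*j - 9) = (j - 1)*(j + 2)*(j^3 - 5*j^2 + 3*j + 9) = (j - 3)*(j - 1)*(j + 2)*(j^2 - 2*j - 3) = (j - 3)^2*(j - 1)*(j + 2)*(j + 1)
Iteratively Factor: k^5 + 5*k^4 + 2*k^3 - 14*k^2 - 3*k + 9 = (k + 3)*(k^4 + 2*k^3 - 4*k^2 - 2*k + 3) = (k + 3)^2*(k^3 - k^2 - k + 1) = (k - 1)*(k + 3)^2*(k^2 - 1) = (k - 1)^2*(k + 3)^2*(k + 1)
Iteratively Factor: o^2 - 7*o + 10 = (o - 5)*(o - 2)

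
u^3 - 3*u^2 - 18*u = u*(u - 6)*(u + 3)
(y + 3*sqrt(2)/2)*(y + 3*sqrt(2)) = y^2 + 9*sqrt(2)*y/2 + 9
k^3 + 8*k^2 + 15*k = k*(k + 3)*(k + 5)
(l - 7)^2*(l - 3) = l^3 - 17*l^2 + 91*l - 147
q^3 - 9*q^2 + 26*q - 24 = (q - 4)*(q - 3)*(q - 2)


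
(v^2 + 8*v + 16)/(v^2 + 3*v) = (v^2 + 8*v + 16)/(v*(v + 3))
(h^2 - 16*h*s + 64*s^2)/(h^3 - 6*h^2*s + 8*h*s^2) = (h^2 - 16*h*s + 64*s^2)/(h*(h^2 - 6*h*s + 8*s^2))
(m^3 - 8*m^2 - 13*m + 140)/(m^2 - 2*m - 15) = (m^2 - 3*m - 28)/(m + 3)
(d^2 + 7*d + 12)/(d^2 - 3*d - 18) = (d + 4)/(d - 6)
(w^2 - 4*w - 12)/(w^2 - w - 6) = (w - 6)/(w - 3)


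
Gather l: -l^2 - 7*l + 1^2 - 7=-l^2 - 7*l - 6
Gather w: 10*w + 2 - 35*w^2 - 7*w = -35*w^2 + 3*w + 2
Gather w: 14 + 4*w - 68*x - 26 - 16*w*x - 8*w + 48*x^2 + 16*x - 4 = w*(-16*x - 4) + 48*x^2 - 52*x - 16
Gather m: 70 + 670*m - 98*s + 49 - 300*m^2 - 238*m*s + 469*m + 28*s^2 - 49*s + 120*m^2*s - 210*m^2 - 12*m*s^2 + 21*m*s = m^2*(120*s - 510) + m*(-12*s^2 - 217*s + 1139) + 28*s^2 - 147*s + 119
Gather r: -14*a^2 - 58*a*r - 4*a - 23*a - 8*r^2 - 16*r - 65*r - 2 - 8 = -14*a^2 - 27*a - 8*r^2 + r*(-58*a - 81) - 10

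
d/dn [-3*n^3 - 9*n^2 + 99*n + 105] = -9*n^2 - 18*n + 99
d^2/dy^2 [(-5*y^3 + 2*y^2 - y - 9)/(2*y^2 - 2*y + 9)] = 2*(74*y^3 + 54*y^2 - 1053*y + 270)/(8*y^6 - 24*y^5 + 132*y^4 - 224*y^3 + 594*y^2 - 486*y + 729)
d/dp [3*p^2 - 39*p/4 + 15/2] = 6*p - 39/4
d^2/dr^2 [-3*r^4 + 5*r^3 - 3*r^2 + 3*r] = -36*r^2 + 30*r - 6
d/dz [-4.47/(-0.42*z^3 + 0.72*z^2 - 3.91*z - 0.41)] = (-5.6322*z^2 + 6.4368*z - 17.4777)/(0.42*z^3 - 0.72*z^2 + 3.91*z + 0.41)^2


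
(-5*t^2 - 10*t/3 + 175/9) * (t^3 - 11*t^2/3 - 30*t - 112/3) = -5*t^5 + 15*t^4 + 545*t^3/3 + 5815*t^2/27 - 4130*t/9 - 19600/27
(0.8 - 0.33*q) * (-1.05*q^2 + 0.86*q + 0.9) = 0.3465*q^3 - 1.1238*q^2 + 0.391*q + 0.72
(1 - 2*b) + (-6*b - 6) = -8*b - 5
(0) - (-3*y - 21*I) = 3*y + 21*I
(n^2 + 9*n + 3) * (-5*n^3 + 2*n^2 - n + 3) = -5*n^5 - 43*n^4 + 2*n^3 + 24*n + 9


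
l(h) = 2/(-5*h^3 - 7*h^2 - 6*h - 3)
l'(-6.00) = 0.00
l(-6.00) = 0.00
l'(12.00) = 0.00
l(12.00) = 0.00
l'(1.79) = 0.04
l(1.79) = -0.03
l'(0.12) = 1.08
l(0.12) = -0.52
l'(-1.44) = 0.92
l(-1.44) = 0.33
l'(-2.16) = 0.12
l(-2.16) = 0.07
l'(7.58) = 0.00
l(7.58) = -0.00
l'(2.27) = 0.02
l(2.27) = -0.02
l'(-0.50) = 4.35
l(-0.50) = -1.78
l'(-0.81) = 1579.61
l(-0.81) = -26.49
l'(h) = 2*(15*h^2 + 14*h + 6)/(-5*h^3 - 7*h^2 - 6*h - 3)^2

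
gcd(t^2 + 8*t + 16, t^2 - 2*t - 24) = t + 4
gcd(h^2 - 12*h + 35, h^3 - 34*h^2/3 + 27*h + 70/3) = h^2 - 12*h + 35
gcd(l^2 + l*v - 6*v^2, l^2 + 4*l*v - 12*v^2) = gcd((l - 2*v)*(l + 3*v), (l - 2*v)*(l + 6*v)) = -l + 2*v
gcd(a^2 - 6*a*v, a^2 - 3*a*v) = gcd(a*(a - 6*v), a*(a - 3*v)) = a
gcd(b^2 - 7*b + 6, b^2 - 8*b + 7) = b - 1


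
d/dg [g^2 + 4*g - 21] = 2*g + 4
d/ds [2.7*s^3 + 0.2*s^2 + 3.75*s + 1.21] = 8.1*s^2 + 0.4*s + 3.75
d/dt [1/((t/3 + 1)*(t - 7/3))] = 18*(-3*t - 1)/(9*t^4 + 12*t^3 - 122*t^2 - 84*t + 441)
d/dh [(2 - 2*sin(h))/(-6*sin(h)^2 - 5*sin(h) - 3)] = 2*(-6*sin(h)^2 + 12*sin(h) + 8)*cos(h)/(6*sin(h)^2 + 5*sin(h) + 3)^2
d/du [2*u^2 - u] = 4*u - 1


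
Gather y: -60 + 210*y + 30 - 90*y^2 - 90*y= -90*y^2 + 120*y - 30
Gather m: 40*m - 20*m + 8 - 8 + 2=20*m + 2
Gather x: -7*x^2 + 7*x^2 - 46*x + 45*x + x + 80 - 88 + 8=0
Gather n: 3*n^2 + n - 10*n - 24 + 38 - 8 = 3*n^2 - 9*n + 6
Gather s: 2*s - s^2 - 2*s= -s^2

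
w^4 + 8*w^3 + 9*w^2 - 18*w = w*(w - 1)*(w + 3)*(w + 6)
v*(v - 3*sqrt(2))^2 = v^3 - 6*sqrt(2)*v^2 + 18*v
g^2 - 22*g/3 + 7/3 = (g - 7)*(g - 1/3)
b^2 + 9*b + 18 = (b + 3)*(b + 6)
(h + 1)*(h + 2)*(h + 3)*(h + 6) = h^4 + 12*h^3 + 47*h^2 + 72*h + 36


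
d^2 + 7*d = d*(d + 7)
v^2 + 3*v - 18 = (v - 3)*(v + 6)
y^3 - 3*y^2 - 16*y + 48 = (y - 4)*(y - 3)*(y + 4)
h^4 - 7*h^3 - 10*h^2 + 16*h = h*(h - 8)*(h - 1)*(h + 2)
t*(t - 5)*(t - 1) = t^3 - 6*t^2 + 5*t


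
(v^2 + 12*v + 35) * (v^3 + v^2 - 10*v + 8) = v^5 + 13*v^4 + 37*v^3 - 77*v^2 - 254*v + 280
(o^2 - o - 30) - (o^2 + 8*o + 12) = -9*o - 42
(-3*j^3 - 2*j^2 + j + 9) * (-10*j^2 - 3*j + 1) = 30*j^5 + 29*j^4 - 7*j^3 - 95*j^2 - 26*j + 9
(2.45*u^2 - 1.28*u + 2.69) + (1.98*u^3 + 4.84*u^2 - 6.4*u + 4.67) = 1.98*u^3 + 7.29*u^2 - 7.68*u + 7.36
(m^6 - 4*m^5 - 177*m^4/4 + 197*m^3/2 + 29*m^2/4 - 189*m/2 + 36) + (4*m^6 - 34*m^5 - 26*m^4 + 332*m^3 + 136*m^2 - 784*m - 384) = 5*m^6 - 38*m^5 - 281*m^4/4 + 861*m^3/2 + 573*m^2/4 - 1757*m/2 - 348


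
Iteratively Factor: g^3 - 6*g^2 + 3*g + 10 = (g - 2)*(g^2 - 4*g - 5) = (g - 5)*(g - 2)*(g + 1)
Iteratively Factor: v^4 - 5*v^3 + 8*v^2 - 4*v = (v - 2)*(v^3 - 3*v^2 + 2*v) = v*(v - 2)*(v^2 - 3*v + 2) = v*(v - 2)*(v - 1)*(v - 2)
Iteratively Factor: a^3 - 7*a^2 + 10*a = (a)*(a^2 - 7*a + 10) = a*(a - 2)*(a - 5)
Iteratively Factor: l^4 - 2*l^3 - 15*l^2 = (l + 3)*(l^3 - 5*l^2) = l*(l + 3)*(l^2 - 5*l) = l^2*(l + 3)*(l - 5)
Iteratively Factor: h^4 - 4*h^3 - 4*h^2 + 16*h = (h - 4)*(h^3 - 4*h) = h*(h - 4)*(h^2 - 4) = h*(h - 4)*(h - 2)*(h + 2)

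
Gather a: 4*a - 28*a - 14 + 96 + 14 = 96 - 24*a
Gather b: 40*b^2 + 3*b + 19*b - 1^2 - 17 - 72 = 40*b^2 + 22*b - 90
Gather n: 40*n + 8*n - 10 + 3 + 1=48*n - 6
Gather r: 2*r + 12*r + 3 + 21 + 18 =14*r + 42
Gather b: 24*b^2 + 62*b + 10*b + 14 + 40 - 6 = 24*b^2 + 72*b + 48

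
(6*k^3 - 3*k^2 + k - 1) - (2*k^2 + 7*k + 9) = 6*k^3 - 5*k^2 - 6*k - 10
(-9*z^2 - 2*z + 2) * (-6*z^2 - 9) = 54*z^4 + 12*z^3 + 69*z^2 + 18*z - 18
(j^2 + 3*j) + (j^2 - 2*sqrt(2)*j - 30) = 2*j^2 - 2*sqrt(2)*j + 3*j - 30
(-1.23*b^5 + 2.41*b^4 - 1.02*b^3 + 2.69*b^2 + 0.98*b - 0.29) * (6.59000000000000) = -8.1057*b^5 + 15.8819*b^4 - 6.7218*b^3 + 17.7271*b^2 + 6.4582*b - 1.9111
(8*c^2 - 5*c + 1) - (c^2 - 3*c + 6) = 7*c^2 - 2*c - 5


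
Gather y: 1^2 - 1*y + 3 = 4 - y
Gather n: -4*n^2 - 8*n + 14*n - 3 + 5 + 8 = -4*n^2 + 6*n + 10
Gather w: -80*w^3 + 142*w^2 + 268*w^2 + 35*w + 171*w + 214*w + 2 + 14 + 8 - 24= -80*w^3 + 410*w^2 + 420*w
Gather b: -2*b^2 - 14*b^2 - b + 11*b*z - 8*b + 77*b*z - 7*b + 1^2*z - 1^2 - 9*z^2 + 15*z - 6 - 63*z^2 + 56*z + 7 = -16*b^2 + b*(88*z - 16) - 72*z^2 + 72*z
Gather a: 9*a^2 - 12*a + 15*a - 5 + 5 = 9*a^2 + 3*a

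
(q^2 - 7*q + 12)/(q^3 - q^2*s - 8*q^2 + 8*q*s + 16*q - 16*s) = (q - 3)/(q^2 - q*s - 4*q + 4*s)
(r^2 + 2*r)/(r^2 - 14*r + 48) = r*(r + 2)/(r^2 - 14*r + 48)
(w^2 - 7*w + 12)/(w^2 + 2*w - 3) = (w^2 - 7*w + 12)/(w^2 + 2*w - 3)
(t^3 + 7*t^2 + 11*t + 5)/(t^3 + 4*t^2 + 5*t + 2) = (t + 5)/(t + 2)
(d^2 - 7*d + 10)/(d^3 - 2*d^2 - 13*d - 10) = (d - 2)/(d^2 + 3*d + 2)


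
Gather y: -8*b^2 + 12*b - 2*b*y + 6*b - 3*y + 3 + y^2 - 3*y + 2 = -8*b^2 + 18*b + y^2 + y*(-2*b - 6) + 5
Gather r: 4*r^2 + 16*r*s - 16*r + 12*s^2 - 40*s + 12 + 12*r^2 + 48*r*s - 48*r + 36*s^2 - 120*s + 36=16*r^2 + r*(64*s - 64) + 48*s^2 - 160*s + 48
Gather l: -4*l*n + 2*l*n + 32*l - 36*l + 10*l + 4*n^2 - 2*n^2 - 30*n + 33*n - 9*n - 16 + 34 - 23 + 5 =l*(6 - 2*n) + 2*n^2 - 6*n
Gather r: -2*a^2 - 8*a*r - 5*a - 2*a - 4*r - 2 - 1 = -2*a^2 - 7*a + r*(-8*a - 4) - 3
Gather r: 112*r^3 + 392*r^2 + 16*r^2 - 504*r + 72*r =112*r^3 + 408*r^2 - 432*r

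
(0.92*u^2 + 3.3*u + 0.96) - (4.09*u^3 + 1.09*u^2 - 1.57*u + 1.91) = -4.09*u^3 - 0.17*u^2 + 4.87*u - 0.95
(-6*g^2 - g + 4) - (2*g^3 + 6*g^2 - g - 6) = -2*g^3 - 12*g^2 + 10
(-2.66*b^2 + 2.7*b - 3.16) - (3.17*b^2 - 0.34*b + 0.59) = -5.83*b^2 + 3.04*b - 3.75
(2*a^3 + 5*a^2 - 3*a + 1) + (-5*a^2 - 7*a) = 2*a^3 - 10*a + 1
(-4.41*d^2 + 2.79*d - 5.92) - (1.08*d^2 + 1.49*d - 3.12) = -5.49*d^2 + 1.3*d - 2.8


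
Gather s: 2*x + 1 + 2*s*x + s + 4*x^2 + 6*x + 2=s*(2*x + 1) + 4*x^2 + 8*x + 3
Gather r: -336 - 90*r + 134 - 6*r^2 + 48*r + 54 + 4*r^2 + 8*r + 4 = -2*r^2 - 34*r - 144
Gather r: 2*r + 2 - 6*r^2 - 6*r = -6*r^2 - 4*r + 2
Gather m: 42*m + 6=42*m + 6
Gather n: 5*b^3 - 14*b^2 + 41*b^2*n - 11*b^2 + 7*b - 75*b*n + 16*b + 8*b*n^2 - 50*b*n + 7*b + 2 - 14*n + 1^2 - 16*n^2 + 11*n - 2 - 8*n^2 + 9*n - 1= 5*b^3 - 25*b^2 + 30*b + n^2*(8*b - 24) + n*(41*b^2 - 125*b + 6)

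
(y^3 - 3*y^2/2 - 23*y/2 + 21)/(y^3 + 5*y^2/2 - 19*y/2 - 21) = (y - 2)/(y + 2)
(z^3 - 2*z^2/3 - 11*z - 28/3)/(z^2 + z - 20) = (3*z^2 + 10*z + 7)/(3*(z + 5))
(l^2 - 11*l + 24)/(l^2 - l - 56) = (l - 3)/(l + 7)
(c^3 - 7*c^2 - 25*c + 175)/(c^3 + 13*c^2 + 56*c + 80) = (c^2 - 12*c + 35)/(c^2 + 8*c + 16)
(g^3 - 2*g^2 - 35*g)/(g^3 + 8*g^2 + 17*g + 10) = g*(g - 7)/(g^2 + 3*g + 2)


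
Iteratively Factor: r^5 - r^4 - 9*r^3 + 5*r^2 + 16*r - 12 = (r - 1)*(r^4 - 9*r^2 - 4*r + 12) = (r - 1)*(r + 2)*(r^3 - 2*r^2 - 5*r + 6) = (r - 3)*(r - 1)*(r + 2)*(r^2 + r - 2) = (r - 3)*(r - 1)^2*(r + 2)*(r + 2)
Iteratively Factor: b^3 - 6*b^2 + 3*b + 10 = (b + 1)*(b^2 - 7*b + 10) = (b - 5)*(b + 1)*(b - 2)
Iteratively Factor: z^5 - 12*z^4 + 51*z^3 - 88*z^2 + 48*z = (z - 4)*(z^4 - 8*z^3 + 19*z^2 - 12*z) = (z - 4)*(z - 3)*(z^3 - 5*z^2 + 4*z) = z*(z - 4)*(z - 3)*(z^2 - 5*z + 4) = z*(z - 4)*(z - 3)*(z - 1)*(z - 4)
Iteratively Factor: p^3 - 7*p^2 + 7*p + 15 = (p + 1)*(p^2 - 8*p + 15) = (p - 3)*(p + 1)*(p - 5)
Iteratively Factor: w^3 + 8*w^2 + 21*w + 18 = (w + 3)*(w^2 + 5*w + 6) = (w + 3)^2*(w + 2)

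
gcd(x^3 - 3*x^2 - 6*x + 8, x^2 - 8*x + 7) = x - 1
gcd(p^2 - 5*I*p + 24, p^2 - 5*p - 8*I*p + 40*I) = p - 8*I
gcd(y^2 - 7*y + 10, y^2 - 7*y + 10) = y^2 - 7*y + 10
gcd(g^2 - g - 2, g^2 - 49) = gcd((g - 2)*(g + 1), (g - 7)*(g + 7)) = 1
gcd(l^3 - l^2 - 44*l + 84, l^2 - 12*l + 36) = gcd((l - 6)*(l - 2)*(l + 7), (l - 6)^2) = l - 6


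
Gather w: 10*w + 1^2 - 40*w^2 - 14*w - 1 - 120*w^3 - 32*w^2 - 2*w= -120*w^3 - 72*w^2 - 6*w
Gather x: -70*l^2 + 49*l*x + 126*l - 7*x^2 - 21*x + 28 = -70*l^2 + 126*l - 7*x^2 + x*(49*l - 21) + 28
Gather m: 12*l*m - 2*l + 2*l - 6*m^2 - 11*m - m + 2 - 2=-6*m^2 + m*(12*l - 12)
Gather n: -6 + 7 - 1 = 0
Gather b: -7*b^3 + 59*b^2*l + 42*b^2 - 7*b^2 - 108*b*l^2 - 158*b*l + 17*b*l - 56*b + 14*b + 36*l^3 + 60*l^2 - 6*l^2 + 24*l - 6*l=-7*b^3 + b^2*(59*l + 35) + b*(-108*l^2 - 141*l - 42) + 36*l^3 + 54*l^2 + 18*l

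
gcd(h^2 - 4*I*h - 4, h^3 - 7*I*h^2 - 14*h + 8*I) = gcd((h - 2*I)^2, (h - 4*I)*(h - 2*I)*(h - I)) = h - 2*I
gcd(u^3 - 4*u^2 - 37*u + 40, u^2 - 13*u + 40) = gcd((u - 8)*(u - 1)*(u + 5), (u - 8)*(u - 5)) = u - 8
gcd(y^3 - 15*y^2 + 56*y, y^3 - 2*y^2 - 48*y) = y^2 - 8*y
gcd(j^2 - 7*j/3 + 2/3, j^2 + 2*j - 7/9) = j - 1/3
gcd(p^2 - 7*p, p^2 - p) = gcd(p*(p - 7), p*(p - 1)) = p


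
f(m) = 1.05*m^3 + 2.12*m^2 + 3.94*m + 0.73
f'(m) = 3.15*m^2 + 4.24*m + 3.94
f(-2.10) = -7.92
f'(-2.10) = 8.93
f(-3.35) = -28.15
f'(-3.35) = 25.09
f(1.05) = 8.42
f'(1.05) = 11.86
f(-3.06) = -21.56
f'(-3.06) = 20.46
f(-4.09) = -51.76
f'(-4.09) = 39.29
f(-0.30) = -0.29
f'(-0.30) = 2.95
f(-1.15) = -2.59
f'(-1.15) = 3.23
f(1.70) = 18.71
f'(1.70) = 20.25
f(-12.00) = -1555.67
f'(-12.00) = 406.66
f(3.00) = 59.98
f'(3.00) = 45.01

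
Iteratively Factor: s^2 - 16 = (s + 4)*(s - 4)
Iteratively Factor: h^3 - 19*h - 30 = (h - 5)*(h^2 + 5*h + 6) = (h - 5)*(h + 3)*(h + 2)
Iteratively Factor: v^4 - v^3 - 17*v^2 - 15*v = (v - 5)*(v^3 + 4*v^2 + 3*v) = (v - 5)*(v + 3)*(v^2 + v) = (v - 5)*(v + 1)*(v + 3)*(v)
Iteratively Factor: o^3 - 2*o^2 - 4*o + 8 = (o + 2)*(o^2 - 4*o + 4) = (o - 2)*(o + 2)*(o - 2)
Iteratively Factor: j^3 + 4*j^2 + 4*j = (j + 2)*(j^2 + 2*j) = (j + 2)^2*(j)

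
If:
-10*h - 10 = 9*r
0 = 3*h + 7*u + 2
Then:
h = -7*u/3 - 2/3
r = 70*u/27 - 10/27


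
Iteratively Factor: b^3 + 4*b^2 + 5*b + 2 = (b + 1)*(b^2 + 3*b + 2) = (b + 1)*(b + 2)*(b + 1)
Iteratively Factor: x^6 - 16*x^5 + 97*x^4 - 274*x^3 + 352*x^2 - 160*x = (x - 1)*(x^5 - 15*x^4 + 82*x^3 - 192*x^2 + 160*x) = (x - 2)*(x - 1)*(x^4 - 13*x^3 + 56*x^2 - 80*x) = x*(x - 2)*(x - 1)*(x^3 - 13*x^2 + 56*x - 80) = x*(x - 4)*(x - 2)*(x - 1)*(x^2 - 9*x + 20) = x*(x - 5)*(x - 4)*(x - 2)*(x - 1)*(x - 4)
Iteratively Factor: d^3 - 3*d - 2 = (d + 1)*(d^2 - d - 2) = (d - 2)*(d + 1)*(d + 1)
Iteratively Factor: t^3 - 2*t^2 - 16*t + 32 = (t - 4)*(t^2 + 2*t - 8) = (t - 4)*(t - 2)*(t + 4)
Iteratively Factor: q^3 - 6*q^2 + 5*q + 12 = (q - 3)*(q^2 - 3*q - 4) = (q - 4)*(q - 3)*(q + 1)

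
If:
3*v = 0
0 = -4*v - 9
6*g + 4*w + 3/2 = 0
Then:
No Solution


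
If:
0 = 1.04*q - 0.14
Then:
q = 0.13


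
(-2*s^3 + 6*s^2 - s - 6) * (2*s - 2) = -4*s^4 + 16*s^3 - 14*s^2 - 10*s + 12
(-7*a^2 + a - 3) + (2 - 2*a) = -7*a^2 - a - 1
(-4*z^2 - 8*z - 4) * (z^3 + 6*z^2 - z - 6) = -4*z^5 - 32*z^4 - 48*z^3 + 8*z^2 + 52*z + 24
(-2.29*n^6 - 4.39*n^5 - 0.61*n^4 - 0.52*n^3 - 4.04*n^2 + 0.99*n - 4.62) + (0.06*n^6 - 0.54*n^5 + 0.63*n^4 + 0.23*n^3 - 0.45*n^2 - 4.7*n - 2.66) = -2.23*n^6 - 4.93*n^5 + 0.02*n^4 - 0.29*n^3 - 4.49*n^2 - 3.71*n - 7.28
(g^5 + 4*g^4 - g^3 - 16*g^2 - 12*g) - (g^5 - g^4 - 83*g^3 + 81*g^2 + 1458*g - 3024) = 5*g^4 + 82*g^3 - 97*g^2 - 1470*g + 3024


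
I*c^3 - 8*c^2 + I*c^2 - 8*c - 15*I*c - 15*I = (c + 3*I)*(c + 5*I)*(I*c + I)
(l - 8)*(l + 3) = l^2 - 5*l - 24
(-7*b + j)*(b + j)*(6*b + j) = -42*b^3 - 43*b^2*j + j^3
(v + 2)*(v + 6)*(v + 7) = v^3 + 15*v^2 + 68*v + 84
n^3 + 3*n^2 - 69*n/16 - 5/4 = (n - 5/4)*(n + 1/4)*(n + 4)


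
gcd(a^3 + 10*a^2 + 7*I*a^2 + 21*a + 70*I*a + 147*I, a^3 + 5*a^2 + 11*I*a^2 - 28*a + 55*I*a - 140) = a + 7*I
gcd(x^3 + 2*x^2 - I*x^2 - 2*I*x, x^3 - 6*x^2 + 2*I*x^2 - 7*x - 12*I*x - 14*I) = 1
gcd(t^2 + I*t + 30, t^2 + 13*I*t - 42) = t + 6*I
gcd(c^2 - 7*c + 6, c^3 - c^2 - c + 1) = c - 1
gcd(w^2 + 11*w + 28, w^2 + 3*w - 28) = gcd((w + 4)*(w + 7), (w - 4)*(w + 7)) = w + 7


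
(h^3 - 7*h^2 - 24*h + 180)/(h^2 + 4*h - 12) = (h^3 - 7*h^2 - 24*h + 180)/(h^2 + 4*h - 12)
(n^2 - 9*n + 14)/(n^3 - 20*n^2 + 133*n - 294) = (n - 2)/(n^2 - 13*n + 42)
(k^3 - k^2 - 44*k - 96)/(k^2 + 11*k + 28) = (k^2 - 5*k - 24)/(k + 7)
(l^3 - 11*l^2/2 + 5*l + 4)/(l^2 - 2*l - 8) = (l^2 - 3*l/2 - 1)/(l + 2)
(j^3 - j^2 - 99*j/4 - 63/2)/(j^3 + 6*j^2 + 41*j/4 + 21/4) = (j - 6)/(j + 1)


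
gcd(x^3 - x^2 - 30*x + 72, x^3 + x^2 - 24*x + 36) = x^2 + 3*x - 18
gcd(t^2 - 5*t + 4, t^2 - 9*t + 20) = t - 4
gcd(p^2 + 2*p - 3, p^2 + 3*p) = p + 3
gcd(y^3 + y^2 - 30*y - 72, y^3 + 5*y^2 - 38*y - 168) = y^2 - 2*y - 24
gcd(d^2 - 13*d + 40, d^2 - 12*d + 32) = d - 8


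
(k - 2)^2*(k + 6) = k^3 + 2*k^2 - 20*k + 24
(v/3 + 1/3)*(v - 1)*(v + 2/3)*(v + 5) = v^4/3 + 17*v^3/9 + 7*v^2/9 - 17*v/9 - 10/9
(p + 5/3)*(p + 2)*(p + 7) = p^3 + 32*p^2/3 + 29*p + 70/3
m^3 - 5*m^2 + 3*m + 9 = (m - 3)^2*(m + 1)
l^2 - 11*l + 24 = (l - 8)*(l - 3)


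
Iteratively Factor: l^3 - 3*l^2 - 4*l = (l - 4)*(l^2 + l) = (l - 4)*(l + 1)*(l)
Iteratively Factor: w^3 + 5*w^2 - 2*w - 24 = (w + 4)*(w^2 + w - 6) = (w + 3)*(w + 4)*(w - 2)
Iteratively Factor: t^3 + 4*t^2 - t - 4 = (t + 4)*(t^2 - 1) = (t - 1)*(t + 4)*(t + 1)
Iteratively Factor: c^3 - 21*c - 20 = (c - 5)*(c^2 + 5*c + 4) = (c - 5)*(c + 4)*(c + 1)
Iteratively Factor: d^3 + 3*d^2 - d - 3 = (d - 1)*(d^2 + 4*d + 3) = (d - 1)*(d + 1)*(d + 3)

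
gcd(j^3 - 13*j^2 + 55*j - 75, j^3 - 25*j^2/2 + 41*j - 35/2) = j - 5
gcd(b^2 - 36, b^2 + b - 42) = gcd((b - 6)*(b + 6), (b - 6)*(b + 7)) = b - 6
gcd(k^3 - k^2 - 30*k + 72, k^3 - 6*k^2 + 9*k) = k - 3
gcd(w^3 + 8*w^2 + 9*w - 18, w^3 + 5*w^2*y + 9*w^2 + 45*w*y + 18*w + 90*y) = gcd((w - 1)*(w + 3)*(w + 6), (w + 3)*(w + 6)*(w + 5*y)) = w^2 + 9*w + 18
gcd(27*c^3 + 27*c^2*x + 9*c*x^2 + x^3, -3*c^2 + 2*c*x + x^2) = 3*c + x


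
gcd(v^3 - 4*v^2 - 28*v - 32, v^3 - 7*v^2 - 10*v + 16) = v^2 - 6*v - 16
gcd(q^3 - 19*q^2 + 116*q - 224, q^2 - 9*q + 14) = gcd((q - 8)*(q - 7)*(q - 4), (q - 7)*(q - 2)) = q - 7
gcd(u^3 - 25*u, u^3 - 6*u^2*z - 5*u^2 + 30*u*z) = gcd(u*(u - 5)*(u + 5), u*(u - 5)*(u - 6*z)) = u^2 - 5*u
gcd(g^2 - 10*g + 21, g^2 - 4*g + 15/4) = 1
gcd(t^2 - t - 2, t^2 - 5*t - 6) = t + 1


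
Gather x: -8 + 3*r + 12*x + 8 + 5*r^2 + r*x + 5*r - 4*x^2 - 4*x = 5*r^2 + 8*r - 4*x^2 + x*(r + 8)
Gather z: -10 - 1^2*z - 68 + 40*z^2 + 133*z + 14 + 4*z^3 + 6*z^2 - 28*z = 4*z^3 + 46*z^2 + 104*z - 64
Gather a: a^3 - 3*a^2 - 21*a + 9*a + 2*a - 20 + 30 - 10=a^3 - 3*a^2 - 10*a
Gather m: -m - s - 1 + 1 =-m - s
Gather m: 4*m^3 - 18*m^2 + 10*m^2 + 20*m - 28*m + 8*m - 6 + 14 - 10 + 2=4*m^3 - 8*m^2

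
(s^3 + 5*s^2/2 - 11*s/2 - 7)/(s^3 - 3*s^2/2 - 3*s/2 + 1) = (2*s + 7)/(2*s - 1)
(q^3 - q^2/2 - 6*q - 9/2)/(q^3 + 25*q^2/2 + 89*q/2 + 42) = (q^2 - 2*q - 3)/(q^2 + 11*q + 28)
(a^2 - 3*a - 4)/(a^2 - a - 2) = (a - 4)/(a - 2)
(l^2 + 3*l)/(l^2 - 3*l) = (l + 3)/(l - 3)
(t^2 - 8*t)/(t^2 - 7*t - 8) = t/(t + 1)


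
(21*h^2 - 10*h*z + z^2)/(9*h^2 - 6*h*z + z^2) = (-7*h + z)/(-3*h + z)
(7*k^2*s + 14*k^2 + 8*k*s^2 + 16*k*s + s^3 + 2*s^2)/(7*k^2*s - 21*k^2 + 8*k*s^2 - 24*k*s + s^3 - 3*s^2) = (s + 2)/(s - 3)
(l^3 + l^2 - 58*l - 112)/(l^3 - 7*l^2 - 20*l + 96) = (l^2 + 9*l + 14)/(l^2 + l - 12)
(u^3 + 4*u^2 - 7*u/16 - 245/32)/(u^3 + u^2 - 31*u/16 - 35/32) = (2*u + 7)/(2*u + 1)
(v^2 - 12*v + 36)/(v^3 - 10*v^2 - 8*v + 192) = (v - 6)/(v^2 - 4*v - 32)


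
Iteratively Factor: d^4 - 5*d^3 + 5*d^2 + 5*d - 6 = (d - 2)*(d^3 - 3*d^2 - d + 3) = (d - 2)*(d - 1)*(d^2 - 2*d - 3) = (d - 3)*(d - 2)*(d - 1)*(d + 1)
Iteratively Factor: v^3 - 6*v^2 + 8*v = (v - 4)*(v^2 - 2*v) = v*(v - 4)*(v - 2)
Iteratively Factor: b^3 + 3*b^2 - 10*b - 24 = (b + 2)*(b^2 + b - 12) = (b + 2)*(b + 4)*(b - 3)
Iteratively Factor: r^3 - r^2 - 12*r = (r - 4)*(r^2 + 3*r) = r*(r - 4)*(r + 3)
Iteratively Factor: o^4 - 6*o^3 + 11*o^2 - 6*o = (o - 1)*(o^3 - 5*o^2 + 6*o) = o*(o - 1)*(o^2 - 5*o + 6) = o*(o - 2)*(o - 1)*(o - 3)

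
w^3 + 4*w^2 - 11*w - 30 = (w - 3)*(w + 2)*(w + 5)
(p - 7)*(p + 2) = p^2 - 5*p - 14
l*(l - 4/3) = l^2 - 4*l/3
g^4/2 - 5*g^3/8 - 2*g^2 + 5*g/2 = g*(g/2 + 1)*(g - 2)*(g - 5/4)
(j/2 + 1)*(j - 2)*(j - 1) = j^3/2 - j^2/2 - 2*j + 2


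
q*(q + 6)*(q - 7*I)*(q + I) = q^4 + 6*q^3 - 6*I*q^3 + 7*q^2 - 36*I*q^2 + 42*q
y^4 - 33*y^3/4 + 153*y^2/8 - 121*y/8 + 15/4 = (y - 5)*(y - 2)*(y - 3/4)*(y - 1/2)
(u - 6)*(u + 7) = u^2 + u - 42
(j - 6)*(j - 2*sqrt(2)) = j^2 - 6*j - 2*sqrt(2)*j + 12*sqrt(2)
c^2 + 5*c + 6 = (c + 2)*(c + 3)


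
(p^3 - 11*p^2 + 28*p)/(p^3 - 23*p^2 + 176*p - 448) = p*(p - 4)/(p^2 - 16*p + 64)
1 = 1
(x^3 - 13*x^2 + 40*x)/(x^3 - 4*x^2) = (x^2 - 13*x + 40)/(x*(x - 4))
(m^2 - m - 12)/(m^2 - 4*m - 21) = (m - 4)/(m - 7)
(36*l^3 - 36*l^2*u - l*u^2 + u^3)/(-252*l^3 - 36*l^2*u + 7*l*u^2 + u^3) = (-l + u)/(7*l + u)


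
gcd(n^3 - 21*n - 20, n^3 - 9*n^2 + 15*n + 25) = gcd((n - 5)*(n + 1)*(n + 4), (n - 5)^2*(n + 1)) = n^2 - 4*n - 5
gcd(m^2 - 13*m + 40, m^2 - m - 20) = m - 5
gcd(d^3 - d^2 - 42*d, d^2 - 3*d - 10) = 1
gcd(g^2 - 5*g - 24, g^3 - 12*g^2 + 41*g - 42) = 1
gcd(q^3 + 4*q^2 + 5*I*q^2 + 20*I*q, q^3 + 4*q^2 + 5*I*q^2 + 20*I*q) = q^3 + q^2*(4 + 5*I) + 20*I*q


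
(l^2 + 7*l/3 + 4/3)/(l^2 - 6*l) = (3*l^2 + 7*l + 4)/(3*l*(l - 6))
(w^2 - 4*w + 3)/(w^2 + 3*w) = (w^2 - 4*w + 3)/(w*(w + 3))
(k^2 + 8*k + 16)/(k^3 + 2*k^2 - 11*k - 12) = (k + 4)/(k^2 - 2*k - 3)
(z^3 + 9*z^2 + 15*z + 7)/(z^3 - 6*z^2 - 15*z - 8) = (z + 7)/(z - 8)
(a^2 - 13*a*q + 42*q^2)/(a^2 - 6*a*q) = (a - 7*q)/a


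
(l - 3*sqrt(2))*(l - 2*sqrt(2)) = l^2 - 5*sqrt(2)*l + 12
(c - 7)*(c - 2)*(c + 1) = c^3 - 8*c^2 + 5*c + 14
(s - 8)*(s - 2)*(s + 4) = s^3 - 6*s^2 - 24*s + 64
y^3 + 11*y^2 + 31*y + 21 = (y + 1)*(y + 3)*(y + 7)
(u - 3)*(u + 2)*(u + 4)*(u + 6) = u^4 + 9*u^3 + 8*u^2 - 84*u - 144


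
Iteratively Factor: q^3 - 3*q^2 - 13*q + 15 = (q + 3)*(q^2 - 6*q + 5) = (q - 1)*(q + 3)*(q - 5)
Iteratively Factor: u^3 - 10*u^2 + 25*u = (u)*(u^2 - 10*u + 25) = u*(u - 5)*(u - 5)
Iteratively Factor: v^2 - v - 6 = (v - 3)*(v + 2)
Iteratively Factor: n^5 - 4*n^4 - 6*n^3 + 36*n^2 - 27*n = (n)*(n^4 - 4*n^3 - 6*n^2 + 36*n - 27) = n*(n - 1)*(n^3 - 3*n^2 - 9*n + 27) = n*(n - 3)*(n - 1)*(n^2 - 9) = n*(n - 3)*(n - 1)*(n + 3)*(n - 3)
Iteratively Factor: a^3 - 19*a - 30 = (a + 3)*(a^2 - 3*a - 10) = (a + 2)*(a + 3)*(a - 5)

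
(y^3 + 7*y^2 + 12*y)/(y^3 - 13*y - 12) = y*(y + 4)/(y^2 - 3*y - 4)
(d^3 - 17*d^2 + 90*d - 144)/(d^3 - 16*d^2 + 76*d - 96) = (d - 3)/(d - 2)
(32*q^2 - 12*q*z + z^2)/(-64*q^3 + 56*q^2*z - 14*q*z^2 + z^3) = 1/(-2*q + z)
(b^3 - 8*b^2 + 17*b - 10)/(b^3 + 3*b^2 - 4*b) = (b^2 - 7*b + 10)/(b*(b + 4))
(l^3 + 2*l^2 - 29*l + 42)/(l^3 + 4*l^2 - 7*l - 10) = (l^2 + 4*l - 21)/(l^2 + 6*l + 5)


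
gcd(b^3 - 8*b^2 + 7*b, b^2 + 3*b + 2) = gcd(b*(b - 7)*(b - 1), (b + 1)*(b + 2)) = 1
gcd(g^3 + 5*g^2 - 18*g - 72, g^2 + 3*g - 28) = g - 4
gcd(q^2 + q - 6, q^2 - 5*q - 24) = q + 3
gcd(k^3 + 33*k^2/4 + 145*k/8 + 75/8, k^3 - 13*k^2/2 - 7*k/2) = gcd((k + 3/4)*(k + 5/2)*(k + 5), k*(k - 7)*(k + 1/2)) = 1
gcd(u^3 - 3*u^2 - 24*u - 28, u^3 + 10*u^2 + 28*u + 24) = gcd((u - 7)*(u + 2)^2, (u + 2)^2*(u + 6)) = u^2 + 4*u + 4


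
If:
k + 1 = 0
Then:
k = -1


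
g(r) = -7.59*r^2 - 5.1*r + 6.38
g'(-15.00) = 222.60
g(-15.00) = -1624.87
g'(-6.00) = 85.98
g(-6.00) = -236.26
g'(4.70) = -76.45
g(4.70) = -185.25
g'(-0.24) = -1.46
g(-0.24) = 7.17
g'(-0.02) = -4.80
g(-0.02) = 6.48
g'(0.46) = -12.08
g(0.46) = 2.43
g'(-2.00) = 25.26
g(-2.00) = -13.78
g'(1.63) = -29.84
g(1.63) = -22.10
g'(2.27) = -39.56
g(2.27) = -44.31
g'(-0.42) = 1.28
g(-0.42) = 7.18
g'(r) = -15.18*r - 5.1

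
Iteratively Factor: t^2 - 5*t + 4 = (t - 4)*(t - 1)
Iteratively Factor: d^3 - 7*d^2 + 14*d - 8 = (d - 4)*(d^2 - 3*d + 2) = (d - 4)*(d - 2)*(d - 1)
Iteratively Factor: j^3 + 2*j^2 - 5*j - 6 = (j + 1)*(j^2 + j - 6) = (j + 1)*(j + 3)*(j - 2)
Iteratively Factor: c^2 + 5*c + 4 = (c + 1)*(c + 4)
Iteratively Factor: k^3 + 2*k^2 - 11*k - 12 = (k + 1)*(k^2 + k - 12) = (k - 3)*(k + 1)*(k + 4)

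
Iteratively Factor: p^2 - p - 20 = (p + 4)*(p - 5)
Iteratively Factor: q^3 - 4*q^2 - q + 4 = (q + 1)*(q^2 - 5*q + 4) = (q - 1)*(q + 1)*(q - 4)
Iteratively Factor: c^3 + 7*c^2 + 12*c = (c)*(c^2 + 7*c + 12) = c*(c + 4)*(c + 3)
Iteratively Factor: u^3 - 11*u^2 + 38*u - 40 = (u - 4)*(u^2 - 7*u + 10) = (u - 5)*(u - 4)*(u - 2)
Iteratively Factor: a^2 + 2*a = (a + 2)*(a)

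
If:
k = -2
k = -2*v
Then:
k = -2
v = 1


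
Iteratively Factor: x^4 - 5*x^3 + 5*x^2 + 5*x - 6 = (x - 2)*(x^3 - 3*x^2 - x + 3) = (x - 2)*(x - 1)*(x^2 - 2*x - 3) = (x - 2)*(x - 1)*(x + 1)*(x - 3)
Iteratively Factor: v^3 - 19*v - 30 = (v - 5)*(v^2 + 5*v + 6) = (v - 5)*(v + 2)*(v + 3)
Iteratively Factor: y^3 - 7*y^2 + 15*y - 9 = (y - 3)*(y^2 - 4*y + 3) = (y - 3)^2*(y - 1)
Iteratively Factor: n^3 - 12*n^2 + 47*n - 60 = (n - 5)*(n^2 - 7*n + 12) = (n - 5)*(n - 3)*(n - 4)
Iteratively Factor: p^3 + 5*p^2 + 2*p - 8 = (p + 2)*(p^2 + 3*p - 4) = (p + 2)*(p + 4)*(p - 1)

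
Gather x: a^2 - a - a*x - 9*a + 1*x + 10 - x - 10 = a^2 - a*x - 10*a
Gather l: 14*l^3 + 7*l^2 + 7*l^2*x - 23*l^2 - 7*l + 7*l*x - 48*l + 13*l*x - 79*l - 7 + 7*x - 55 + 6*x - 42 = 14*l^3 + l^2*(7*x - 16) + l*(20*x - 134) + 13*x - 104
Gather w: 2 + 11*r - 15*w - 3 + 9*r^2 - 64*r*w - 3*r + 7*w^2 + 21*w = 9*r^2 + 8*r + 7*w^2 + w*(6 - 64*r) - 1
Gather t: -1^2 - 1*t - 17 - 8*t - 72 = -9*t - 90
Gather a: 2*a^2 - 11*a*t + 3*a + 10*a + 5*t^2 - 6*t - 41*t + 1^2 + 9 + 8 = 2*a^2 + a*(13 - 11*t) + 5*t^2 - 47*t + 18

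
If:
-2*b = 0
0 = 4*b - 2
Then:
No Solution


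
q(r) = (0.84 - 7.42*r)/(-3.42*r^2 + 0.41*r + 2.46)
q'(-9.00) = -0.03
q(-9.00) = -0.24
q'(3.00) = -0.31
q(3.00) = 0.79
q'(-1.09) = -13.09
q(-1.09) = -4.35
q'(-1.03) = -20.33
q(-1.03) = -5.33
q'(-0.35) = -6.59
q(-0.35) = 1.81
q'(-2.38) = -0.55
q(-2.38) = -1.03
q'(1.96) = -1.07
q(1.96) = 1.39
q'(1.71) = -1.77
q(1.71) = 1.73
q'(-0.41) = -8.55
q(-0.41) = 2.26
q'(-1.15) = -9.15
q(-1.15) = -3.70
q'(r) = (0.84 - 7.42*r)*(6.84*r - 0.41)/(-3.42*r^2 + 0.41*r + 2.46)^2 - 7.42/(-3.42*r^2 + 0.41*r + 2.46)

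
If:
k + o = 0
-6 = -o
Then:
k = -6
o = 6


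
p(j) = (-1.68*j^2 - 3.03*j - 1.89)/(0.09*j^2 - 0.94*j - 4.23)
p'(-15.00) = 0.23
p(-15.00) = -11.10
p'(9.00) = 10.01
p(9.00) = 30.60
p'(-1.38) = -0.72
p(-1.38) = 0.33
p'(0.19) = 0.71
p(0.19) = 0.57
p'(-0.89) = -0.04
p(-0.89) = 0.16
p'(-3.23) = -256.31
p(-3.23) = 37.79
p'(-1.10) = -0.29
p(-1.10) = 0.19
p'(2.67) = 1.70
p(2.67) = 3.60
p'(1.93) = 1.41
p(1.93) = 2.45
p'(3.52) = 2.07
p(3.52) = 5.20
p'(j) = (0.94 - 0.18*j)*(-1.68*j^2 - 3.03*j - 1.89)/(0.09*j^2 - 0.94*j - 4.23)^2 + (-3.36*j - 3.03)/(0.09*j^2 - 0.94*j - 4.23) = (1.8519*j^2 + 14.553*j + 11.0403)/(0.0081*j^4 - 0.1692*j^3 + 0.1222*j^2 + 7.9524*j + 17.8929)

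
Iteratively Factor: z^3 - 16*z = (z - 4)*(z^2 + 4*z) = z*(z - 4)*(z + 4)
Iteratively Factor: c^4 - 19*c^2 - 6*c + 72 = (c + 3)*(c^3 - 3*c^2 - 10*c + 24) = (c + 3)^2*(c^2 - 6*c + 8) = (c - 4)*(c + 3)^2*(c - 2)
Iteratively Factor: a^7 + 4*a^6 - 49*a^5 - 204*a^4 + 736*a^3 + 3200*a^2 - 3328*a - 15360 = (a - 3)*(a^6 + 7*a^5 - 28*a^4 - 288*a^3 - 128*a^2 + 2816*a + 5120) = (a - 3)*(a + 4)*(a^5 + 3*a^4 - 40*a^3 - 128*a^2 + 384*a + 1280) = (a - 3)*(a + 4)^2*(a^4 - a^3 - 36*a^2 + 16*a + 320) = (a - 4)*(a - 3)*(a + 4)^2*(a^3 + 3*a^2 - 24*a - 80) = (a - 4)*(a - 3)*(a + 4)^3*(a^2 - a - 20) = (a - 4)*(a - 3)*(a + 4)^4*(a - 5)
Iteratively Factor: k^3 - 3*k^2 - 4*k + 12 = (k - 2)*(k^2 - k - 6) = (k - 3)*(k - 2)*(k + 2)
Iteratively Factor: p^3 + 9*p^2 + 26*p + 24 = (p + 3)*(p^2 + 6*p + 8) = (p + 3)*(p + 4)*(p + 2)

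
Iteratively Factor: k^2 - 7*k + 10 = (k - 2)*(k - 5)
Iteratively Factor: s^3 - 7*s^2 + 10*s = (s)*(s^2 - 7*s + 10) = s*(s - 5)*(s - 2)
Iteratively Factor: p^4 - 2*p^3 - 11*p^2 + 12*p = (p + 3)*(p^3 - 5*p^2 + 4*p) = (p - 1)*(p + 3)*(p^2 - 4*p) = (p - 4)*(p - 1)*(p + 3)*(p)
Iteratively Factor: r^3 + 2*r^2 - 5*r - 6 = (r - 2)*(r^2 + 4*r + 3) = (r - 2)*(r + 1)*(r + 3)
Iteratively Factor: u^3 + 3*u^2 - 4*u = (u + 4)*(u^2 - u) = u*(u + 4)*(u - 1)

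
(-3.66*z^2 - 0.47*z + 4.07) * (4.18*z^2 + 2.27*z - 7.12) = -15.2988*z^4 - 10.2728*z^3 + 42.0049*z^2 + 12.5853*z - 28.9784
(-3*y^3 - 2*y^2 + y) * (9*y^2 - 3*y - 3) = -27*y^5 - 9*y^4 + 24*y^3 + 3*y^2 - 3*y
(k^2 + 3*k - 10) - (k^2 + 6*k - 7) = -3*k - 3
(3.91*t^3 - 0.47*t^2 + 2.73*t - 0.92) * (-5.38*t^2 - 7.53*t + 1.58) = -21.0358*t^5 - 26.9137*t^4 - 4.9705*t^3 - 16.3499*t^2 + 11.241*t - 1.4536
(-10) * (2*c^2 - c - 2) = -20*c^2 + 10*c + 20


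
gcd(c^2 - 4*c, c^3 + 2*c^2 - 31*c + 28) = c - 4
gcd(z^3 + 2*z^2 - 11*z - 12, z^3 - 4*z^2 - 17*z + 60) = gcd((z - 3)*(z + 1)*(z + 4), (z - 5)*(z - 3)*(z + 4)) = z^2 + z - 12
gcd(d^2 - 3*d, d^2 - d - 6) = d - 3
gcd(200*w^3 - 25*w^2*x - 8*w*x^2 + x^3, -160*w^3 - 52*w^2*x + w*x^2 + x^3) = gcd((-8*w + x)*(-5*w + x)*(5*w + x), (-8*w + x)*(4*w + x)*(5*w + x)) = -40*w^2 - 3*w*x + x^2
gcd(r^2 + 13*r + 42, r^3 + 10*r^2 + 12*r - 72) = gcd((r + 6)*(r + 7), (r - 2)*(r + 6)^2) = r + 6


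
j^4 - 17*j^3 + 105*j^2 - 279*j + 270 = (j - 6)*(j - 5)*(j - 3)^2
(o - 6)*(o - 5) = o^2 - 11*o + 30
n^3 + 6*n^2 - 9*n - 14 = (n - 2)*(n + 1)*(n + 7)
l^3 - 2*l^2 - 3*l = l*(l - 3)*(l + 1)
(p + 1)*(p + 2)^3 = p^4 + 7*p^3 + 18*p^2 + 20*p + 8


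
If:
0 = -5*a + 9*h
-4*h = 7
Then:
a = -63/20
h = -7/4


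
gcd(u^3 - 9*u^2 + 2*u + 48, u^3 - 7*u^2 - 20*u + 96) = u^2 - 11*u + 24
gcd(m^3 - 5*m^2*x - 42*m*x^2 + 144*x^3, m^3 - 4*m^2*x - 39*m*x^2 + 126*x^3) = -m^2 - 3*m*x + 18*x^2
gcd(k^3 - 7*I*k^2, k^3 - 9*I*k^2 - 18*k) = k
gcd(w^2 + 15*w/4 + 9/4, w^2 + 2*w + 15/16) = w + 3/4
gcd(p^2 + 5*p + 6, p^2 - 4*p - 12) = p + 2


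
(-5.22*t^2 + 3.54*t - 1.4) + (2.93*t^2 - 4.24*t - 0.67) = -2.29*t^2 - 0.7*t - 2.07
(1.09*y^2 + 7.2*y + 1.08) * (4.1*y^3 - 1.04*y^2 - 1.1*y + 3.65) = 4.469*y^5 + 28.3864*y^4 - 4.259*y^3 - 5.0647*y^2 + 25.092*y + 3.942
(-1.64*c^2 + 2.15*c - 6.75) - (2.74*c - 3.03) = -1.64*c^2 - 0.59*c - 3.72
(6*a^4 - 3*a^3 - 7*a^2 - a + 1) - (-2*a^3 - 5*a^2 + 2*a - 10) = 6*a^4 - a^3 - 2*a^2 - 3*a + 11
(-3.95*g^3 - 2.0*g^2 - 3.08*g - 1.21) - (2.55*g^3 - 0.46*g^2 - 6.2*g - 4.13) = -6.5*g^3 - 1.54*g^2 + 3.12*g + 2.92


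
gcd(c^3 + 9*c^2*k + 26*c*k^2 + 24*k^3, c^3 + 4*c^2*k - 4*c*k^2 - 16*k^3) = c^2 + 6*c*k + 8*k^2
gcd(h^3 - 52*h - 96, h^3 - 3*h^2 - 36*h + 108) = h + 6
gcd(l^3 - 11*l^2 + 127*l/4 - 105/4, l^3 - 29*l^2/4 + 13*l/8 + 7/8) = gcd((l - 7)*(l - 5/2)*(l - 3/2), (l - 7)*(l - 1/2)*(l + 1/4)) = l - 7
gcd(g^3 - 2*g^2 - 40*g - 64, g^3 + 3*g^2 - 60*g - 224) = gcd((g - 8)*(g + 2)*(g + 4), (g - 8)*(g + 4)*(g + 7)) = g^2 - 4*g - 32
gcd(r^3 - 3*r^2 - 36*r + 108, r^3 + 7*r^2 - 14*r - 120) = r + 6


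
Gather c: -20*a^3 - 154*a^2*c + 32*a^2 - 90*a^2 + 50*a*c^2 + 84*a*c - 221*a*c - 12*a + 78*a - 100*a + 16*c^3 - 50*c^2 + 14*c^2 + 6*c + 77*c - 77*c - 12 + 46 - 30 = -20*a^3 - 58*a^2 - 34*a + 16*c^3 + c^2*(50*a - 36) + c*(-154*a^2 - 137*a + 6) + 4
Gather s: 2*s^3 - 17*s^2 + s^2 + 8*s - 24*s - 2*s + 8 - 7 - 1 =2*s^3 - 16*s^2 - 18*s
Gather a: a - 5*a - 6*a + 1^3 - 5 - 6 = -10*a - 10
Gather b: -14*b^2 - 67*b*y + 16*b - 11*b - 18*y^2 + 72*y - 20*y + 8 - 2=-14*b^2 + b*(5 - 67*y) - 18*y^2 + 52*y + 6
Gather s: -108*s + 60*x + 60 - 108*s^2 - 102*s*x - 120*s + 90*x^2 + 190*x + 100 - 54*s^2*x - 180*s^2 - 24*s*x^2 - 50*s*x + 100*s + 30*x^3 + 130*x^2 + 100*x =s^2*(-54*x - 288) + s*(-24*x^2 - 152*x - 128) + 30*x^3 + 220*x^2 + 350*x + 160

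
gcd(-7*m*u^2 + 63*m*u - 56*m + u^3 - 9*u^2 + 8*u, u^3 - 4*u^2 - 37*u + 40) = u^2 - 9*u + 8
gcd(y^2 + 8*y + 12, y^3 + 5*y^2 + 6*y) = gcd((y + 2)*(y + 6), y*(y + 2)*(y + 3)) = y + 2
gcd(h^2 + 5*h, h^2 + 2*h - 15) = h + 5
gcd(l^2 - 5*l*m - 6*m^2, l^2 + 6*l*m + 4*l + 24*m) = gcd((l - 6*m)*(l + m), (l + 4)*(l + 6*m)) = 1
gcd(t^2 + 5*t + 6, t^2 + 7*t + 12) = t + 3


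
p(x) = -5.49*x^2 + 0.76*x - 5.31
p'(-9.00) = 99.58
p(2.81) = -46.52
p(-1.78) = -24.06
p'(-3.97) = 44.35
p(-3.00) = -57.00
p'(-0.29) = 3.94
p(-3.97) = -94.85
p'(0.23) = -1.77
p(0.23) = -5.43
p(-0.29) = -5.99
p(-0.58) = -7.60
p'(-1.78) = 20.30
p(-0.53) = -7.25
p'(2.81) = -30.09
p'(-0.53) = 6.58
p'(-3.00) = 33.70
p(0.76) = -7.90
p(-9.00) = -456.84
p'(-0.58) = 7.13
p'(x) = 0.76 - 10.98*x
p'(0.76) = -7.58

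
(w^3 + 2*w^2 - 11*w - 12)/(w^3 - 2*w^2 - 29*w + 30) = (w^3 + 2*w^2 - 11*w - 12)/(w^3 - 2*w^2 - 29*w + 30)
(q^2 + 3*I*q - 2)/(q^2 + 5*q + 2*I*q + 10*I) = (q + I)/(q + 5)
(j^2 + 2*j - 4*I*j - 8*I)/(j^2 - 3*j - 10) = (j - 4*I)/(j - 5)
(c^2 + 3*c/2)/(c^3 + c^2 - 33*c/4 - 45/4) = 2*c/(2*c^2 - c - 15)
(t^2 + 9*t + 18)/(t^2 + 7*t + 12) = (t + 6)/(t + 4)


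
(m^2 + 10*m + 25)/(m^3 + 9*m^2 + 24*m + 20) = (m + 5)/(m^2 + 4*m + 4)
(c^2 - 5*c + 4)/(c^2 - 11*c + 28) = (c - 1)/(c - 7)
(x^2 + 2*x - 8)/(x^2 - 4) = (x + 4)/(x + 2)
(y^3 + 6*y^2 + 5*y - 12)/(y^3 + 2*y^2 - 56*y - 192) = (y^2 + 2*y - 3)/(y^2 - 2*y - 48)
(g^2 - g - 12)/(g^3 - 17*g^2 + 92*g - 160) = (g + 3)/(g^2 - 13*g + 40)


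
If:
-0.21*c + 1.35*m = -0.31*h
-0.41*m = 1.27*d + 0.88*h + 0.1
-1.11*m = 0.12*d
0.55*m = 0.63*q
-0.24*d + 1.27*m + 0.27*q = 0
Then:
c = -0.17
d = 0.00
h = -0.11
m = 0.00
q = 0.00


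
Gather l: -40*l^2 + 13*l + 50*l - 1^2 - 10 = -40*l^2 + 63*l - 11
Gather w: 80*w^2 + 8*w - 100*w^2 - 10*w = -20*w^2 - 2*w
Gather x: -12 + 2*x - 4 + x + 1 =3*x - 15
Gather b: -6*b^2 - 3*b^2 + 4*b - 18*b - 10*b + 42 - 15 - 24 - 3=-9*b^2 - 24*b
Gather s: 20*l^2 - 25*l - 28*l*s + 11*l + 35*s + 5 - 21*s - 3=20*l^2 - 14*l + s*(14 - 28*l) + 2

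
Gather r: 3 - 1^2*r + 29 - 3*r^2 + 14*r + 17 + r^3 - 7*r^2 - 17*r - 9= r^3 - 10*r^2 - 4*r + 40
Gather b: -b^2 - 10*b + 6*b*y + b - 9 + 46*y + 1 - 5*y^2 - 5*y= -b^2 + b*(6*y - 9) - 5*y^2 + 41*y - 8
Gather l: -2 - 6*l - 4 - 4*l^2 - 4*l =-4*l^2 - 10*l - 6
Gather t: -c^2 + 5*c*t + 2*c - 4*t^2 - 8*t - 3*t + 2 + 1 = -c^2 + 2*c - 4*t^2 + t*(5*c - 11) + 3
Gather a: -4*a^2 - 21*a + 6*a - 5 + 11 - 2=-4*a^2 - 15*a + 4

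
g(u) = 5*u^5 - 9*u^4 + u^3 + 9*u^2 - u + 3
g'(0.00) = -1.00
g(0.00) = 3.00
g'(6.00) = 24839.00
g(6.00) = 27753.00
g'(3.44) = 2131.80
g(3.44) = 1295.05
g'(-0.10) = -2.73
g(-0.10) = 3.19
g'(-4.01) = 8760.62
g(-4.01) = -7424.20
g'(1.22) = 15.44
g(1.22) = 10.57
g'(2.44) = 423.95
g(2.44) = 182.09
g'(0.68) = 6.65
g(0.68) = 5.60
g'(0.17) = 1.99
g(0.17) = 3.09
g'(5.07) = 11994.26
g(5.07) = 11162.73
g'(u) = 25*u^4 - 36*u^3 + 3*u^2 + 18*u - 1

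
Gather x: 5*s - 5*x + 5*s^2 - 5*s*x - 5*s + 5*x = 5*s^2 - 5*s*x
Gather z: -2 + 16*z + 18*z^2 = 18*z^2 + 16*z - 2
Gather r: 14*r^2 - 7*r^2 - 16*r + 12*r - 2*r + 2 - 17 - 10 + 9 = 7*r^2 - 6*r - 16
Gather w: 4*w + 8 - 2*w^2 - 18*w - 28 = -2*w^2 - 14*w - 20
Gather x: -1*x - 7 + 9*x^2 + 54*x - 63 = 9*x^2 + 53*x - 70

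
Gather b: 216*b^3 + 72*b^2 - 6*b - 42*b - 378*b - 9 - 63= 216*b^3 + 72*b^2 - 426*b - 72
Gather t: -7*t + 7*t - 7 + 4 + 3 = 0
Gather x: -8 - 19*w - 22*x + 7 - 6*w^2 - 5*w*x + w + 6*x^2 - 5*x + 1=-6*w^2 - 18*w + 6*x^2 + x*(-5*w - 27)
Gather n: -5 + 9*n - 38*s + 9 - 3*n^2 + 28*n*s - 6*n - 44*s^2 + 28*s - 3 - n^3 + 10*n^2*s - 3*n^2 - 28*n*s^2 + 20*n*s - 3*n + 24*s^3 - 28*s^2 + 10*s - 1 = -n^3 + n^2*(10*s - 6) + n*(-28*s^2 + 48*s) + 24*s^3 - 72*s^2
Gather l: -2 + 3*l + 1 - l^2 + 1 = -l^2 + 3*l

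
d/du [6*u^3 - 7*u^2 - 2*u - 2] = 18*u^2 - 14*u - 2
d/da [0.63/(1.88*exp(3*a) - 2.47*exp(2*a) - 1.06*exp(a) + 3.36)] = (-3.5532*exp(2*a) + 3.1122*exp(a) + 0.6678)*exp(a)/(1.88*exp(3*a) - 2.47*exp(2*a) - 1.06*exp(a) + 3.36)^2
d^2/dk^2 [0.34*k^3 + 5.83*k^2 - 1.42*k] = 2.04*k + 11.66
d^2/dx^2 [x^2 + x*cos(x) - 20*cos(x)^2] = -x*cos(x) - 80*sin(x)^2 - 2*sin(x) + 42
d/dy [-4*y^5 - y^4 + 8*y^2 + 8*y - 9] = -20*y^4 - 4*y^3 + 16*y + 8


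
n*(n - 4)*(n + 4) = n^3 - 16*n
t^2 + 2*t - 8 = (t - 2)*(t + 4)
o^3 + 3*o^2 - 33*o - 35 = (o - 5)*(o + 1)*(o + 7)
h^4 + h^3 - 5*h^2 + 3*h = h*(h - 1)^2*(h + 3)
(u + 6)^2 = u^2 + 12*u + 36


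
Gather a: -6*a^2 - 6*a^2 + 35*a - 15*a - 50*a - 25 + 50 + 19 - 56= -12*a^2 - 30*a - 12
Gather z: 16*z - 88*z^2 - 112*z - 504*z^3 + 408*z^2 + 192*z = -504*z^3 + 320*z^2 + 96*z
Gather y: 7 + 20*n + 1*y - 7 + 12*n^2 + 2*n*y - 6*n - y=12*n^2 + 2*n*y + 14*n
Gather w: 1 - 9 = -8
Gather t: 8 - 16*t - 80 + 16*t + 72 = 0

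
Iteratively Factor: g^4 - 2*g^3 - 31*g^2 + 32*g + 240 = (g - 5)*(g^3 + 3*g^2 - 16*g - 48) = (g - 5)*(g + 3)*(g^2 - 16) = (g - 5)*(g + 3)*(g + 4)*(g - 4)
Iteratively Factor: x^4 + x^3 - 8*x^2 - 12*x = (x + 2)*(x^3 - x^2 - 6*x) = x*(x + 2)*(x^2 - x - 6) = x*(x - 3)*(x + 2)*(x + 2)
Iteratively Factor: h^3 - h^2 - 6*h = (h + 2)*(h^2 - 3*h) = (h - 3)*(h + 2)*(h)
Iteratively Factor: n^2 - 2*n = (n - 2)*(n)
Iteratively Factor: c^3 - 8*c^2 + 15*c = (c - 3)*(c^2 - 5*c) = (c - 5)*(c - 3)*(c)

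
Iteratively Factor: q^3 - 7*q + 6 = (q - 1)*(q^2 + q - 6) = (q - 1)*(q + 3)*(q - 2)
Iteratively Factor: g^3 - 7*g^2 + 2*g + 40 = (g - 4)*(g^2 - 3*g - 10) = (g - 5)*(g - 4)*(g + 2)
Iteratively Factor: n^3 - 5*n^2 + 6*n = (n - 2)*(n^2 - 3*n) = n*(n - 2)*(n - 3)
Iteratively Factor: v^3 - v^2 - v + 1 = (v - 1)*(v^2 - 1) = (v - 1)^2*(v + 1)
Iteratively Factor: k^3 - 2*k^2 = (k - 2)*(k^2) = k*(k - 2)*(k)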